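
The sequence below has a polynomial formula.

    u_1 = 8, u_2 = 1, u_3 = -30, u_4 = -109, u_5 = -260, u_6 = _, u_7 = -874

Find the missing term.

Using the first 5 terms:
First differences: -7, -31, -79, -151
Second differences: -24, -48, -72
Third differences: -24, -24
Constant third difference = -24.
Extend forward: -72 − 24 = -96;  -151 − 96 = -247;  -260 − 247 = -507

-507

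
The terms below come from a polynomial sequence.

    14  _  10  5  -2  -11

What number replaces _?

13

Using the last 4 terms:
D1: -5  -7  -9
D2: -2  -2
Constant second difference = -2.
Extend backward: -5 + 2 = -3;  10 + 3 = 13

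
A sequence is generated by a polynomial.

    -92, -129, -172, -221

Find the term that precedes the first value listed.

-61

Δ: -37  -43  -49
Δ²: -6  -6
The second differences are constant at -6.
Work back: -37 + 6 = -31;  -92 + 31 = -61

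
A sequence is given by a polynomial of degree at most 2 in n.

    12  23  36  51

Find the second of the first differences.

13

Δ: 11, 13, 15
Δ²: 2, 2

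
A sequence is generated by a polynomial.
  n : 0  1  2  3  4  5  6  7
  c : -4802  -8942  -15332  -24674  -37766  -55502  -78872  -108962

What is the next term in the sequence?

First differences: -4140, -6390, -9342, -13092, -17736, -23370, -30090
Second differences: -2250, -2952, -3750, -4644, -5634, -6720
Third differences: -702, -798, -894, -990, -1086
Fourth differences: -96, -96, -96, -96
Fourth differences constant at -96.
-1086 − 96 = -1182;  -6720 − 1182 = -7902;  -30090 − 7902 = -37992;  -108962 − 37992 = -146954

-146954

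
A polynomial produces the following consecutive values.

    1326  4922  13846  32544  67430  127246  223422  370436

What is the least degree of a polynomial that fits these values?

First differences: 3596, 8924, 18698, 34886, 59816, 96176, 147014
Second differences: 5328, 9774, 16188, 24930, 36360, 50838
Third differences: 4446, 6414, 8742, 11430, 14478
Fourth differences: 1968, 2328, 2688, 3048
Fifth differences: 360, 360, 360
The fifth differences are constant, so the polynomial has degree 5.

5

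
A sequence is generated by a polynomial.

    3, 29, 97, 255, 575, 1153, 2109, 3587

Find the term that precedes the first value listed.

-5

First differences: 26  68  158  320  578  956  1478
Second differences: 42  90  162  258  378  522
Third differences: 48  72  96  120  144
Fourth differences: 24  24  24  24
The fourth differences are constant at 24.
Work back: 48 − 24 = 24;  42 − 24 = 18;  26 − 18 = 8;  3 − 8 = -5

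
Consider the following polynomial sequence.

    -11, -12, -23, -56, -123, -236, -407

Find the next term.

-648

-1, -11, -33, -67, -113, -171
-10, -22, -34, -46, -58
-12, -12, -12, -12
The third differences are constant (-12).
-58 − 12 = -70;  -171 − 70 = -241;  -407 − 241 = -648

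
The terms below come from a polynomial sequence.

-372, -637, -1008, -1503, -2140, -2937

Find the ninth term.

-6468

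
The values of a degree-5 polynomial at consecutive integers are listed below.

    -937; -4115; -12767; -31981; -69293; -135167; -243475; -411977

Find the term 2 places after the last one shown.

Δ: -3178  -8652  -19214  -37312  -65874  -108308  -168502
Δ²: -5474  -10562  -18098  -28562  -42434  -60194
Δ³: -5088  -7536  -10464  -13872  -17760
Δ⁴: -2448  -2928  -3408  -3888
Δ⁵: -480  -480  -480
Fifth differences constant at -480.
-3888 − 480 = -4368;  -17760 − 4368 = -22128;  -60194 − 22128 = -82322;  -168502 − 82322 = -250824;  -411977 − 250824 = -662801
-4368 − 480 = -4848;  -22128 − 4848 = -26976;  -82322 − 26976 = -109298;  -250824 − 109298 = -360122;  -662801 − 360122 = -1022923

-1022923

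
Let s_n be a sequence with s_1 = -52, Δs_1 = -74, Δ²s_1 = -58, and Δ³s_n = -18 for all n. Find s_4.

Build the table forward from the leading diagonal:
Third differences: -18  -18  -18  -18
Second differences: -58  -76  -94  -112
First differences: -74  -132  -208  -302
s: -52  -126  -258  -466

-466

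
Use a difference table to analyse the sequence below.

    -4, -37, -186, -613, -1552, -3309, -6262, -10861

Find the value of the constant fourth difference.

-72

First differences: -33, -149, -427, -939, -1757, -2953, -4599
Second differences: -116, -278, -512, -818, -1196, -1646
Third differences: -162, -234, -306, -378, -450
Fourth differences: -72, -72, -72, -72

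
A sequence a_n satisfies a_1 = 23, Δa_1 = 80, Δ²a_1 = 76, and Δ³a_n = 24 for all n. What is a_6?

1423

Build the table forward from the leading diagonal:
Δ³: 24, 24, 24, 24, 24, 24
Δ²: 76, 100, 124, 148, 172, 196
Δ: 80, 156, 256, 380, 528, 700
a: 23, 103, 259, 515, 895, 1423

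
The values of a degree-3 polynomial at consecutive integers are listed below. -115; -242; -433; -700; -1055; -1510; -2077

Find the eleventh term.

-5705

-127 , -191 , -267 , -355 , -455 , -567
-64 , -76 , -88 , -100 , -112
-12 , -12 , -12 , -12
The third differences are constant (-12).
-112 − 12 = -124;  -567 − 124 = -691;  -2077 − 691 = -2768
-124 − 12 = -136;  -691 − 136 = -827;  -2768 − 827 = -3595
-136 − 12 = -148;  -827 − 148 = -975;  -3595 − 975 = -4570
-148 − 12 = -160;  -975 − 160 = -1135;  -4570 − 1135 = -5705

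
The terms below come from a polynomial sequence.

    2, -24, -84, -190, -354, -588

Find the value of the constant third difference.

D1: -26, -60, -106, -164, -234
D2: -34, -46, -58, -70
D3: -12, -12, -12

-12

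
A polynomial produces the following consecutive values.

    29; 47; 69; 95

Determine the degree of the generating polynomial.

Δ: 18, 22, 26
Δ²: 4, 4
The second differences are constant, so the polynomial has degree 2.

2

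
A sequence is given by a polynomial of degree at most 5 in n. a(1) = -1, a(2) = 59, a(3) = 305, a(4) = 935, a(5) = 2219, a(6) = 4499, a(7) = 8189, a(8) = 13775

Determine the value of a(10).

32939

60, 246, 630, 1284, 2280, 3690, 5586
186, 384, 654, 996, 1410, 1896
198, 270, 342, 414, 486
72, 72, 72, 72
The fourth differences are constant (72).
486 + 72 = 558;  1896 + 558 = 2454;  5586 + 2454 = 8040;  13775 + 8040 = 21815
558 + 72 = 630;  2454 + 630 = 3084;  8040 + 3084 = 11124;  21815 + 11124 = 32939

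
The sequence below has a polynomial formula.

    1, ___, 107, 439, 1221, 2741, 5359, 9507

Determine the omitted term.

9

Using the last 6 terms:
Δ: 332  782  1520  2618  4148
Δ²: 450  738  1098  1530
Δ³: 288  360  432
Δ⁴: 72  72
Constant fourth difference = 72.
Extend backward: 288 − 72 = 216;  450 − 216 = 234;  332 − 234 = 98;  107 − 98 = 9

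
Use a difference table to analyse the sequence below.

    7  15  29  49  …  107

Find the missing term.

75

Using the first 4 terms:
8  14  20
6  6
Constant second difference = 6.
Extend forward: 20 + 6 = 26;  49 + 26 = 75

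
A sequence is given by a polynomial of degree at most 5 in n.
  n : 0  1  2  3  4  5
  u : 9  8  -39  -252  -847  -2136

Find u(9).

D1: -1, -47, -213, -595, -1289
D2: -46, -166, -382, -694
D3: -120, -216, -312
D4: -96, -96
The fourth differences are constant (-96).
-312 − 96 = -408;  -694 − 408 = -1102;  -1289 − 1102 = -2391;  -2136 − 2391 = -4527
-408 − 96 = -504;  -1102 − 504 = -1606;  -2391 − 1606 = -3997;  -4527 − 3997 = -8524
-504 − 96 = -600;  -1606 − 600 = -2206;  -3997 − 2206 = -6203;  -8524 − 6203 = -14727
-600 − 96 = -696;  -2206 − 696 = -2902;  -6203 − 2902 = -9105;  -14727 − 9105 = -23832

-23832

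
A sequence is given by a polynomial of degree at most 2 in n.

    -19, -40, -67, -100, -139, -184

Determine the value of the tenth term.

-424

Δ: -21, -27, -33, -39, -45
Δ²: -6, -6, -6, -6
Second differences constant at -6.
-45 − 6 = -51;  -184 − 51 = -235
-51 − 6 = -57;  -235 − 57 = -292
-57 − 6 = -63;  -292 − 63 = -355
-63 − 6 = -69;  -355 − 69 = -424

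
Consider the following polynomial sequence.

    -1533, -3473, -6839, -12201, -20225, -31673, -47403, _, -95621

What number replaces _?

Using the first 7 terms:
D1: -1940, -3366, -5362, -8024, -11448, -15730
D2: -1426, -1996, -2662, -3424, -4282
D3: -570, -666, -762, -858
D4: -96, -96, -96
Constant fourth difference = -96.
Extend forward: -858 − 96 = -954;  -4282 − 954 = -5236;  -15730 − 5236 = -20966;  -47403 − 20966 = -68369

-68369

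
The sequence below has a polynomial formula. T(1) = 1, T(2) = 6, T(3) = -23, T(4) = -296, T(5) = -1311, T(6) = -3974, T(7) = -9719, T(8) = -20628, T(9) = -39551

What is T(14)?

-423006

D1: 5, -29, -273, -1015, -2663, -5745, -10909, -18923
D2: -34, -244, -742, -1648, -3082, -5164, -8014
D3: -210, -498, -906, -1434, -2082, -2850
D4: -288, -408, -528, -648, -768
D5: -120, -120, -120, -120
Fifth differences constant at -120.
-768 − 120 = -888;  -2850 − 888 = -3738;  -8014 − 3738 = -11752;  -18923 − 11752 = -30675;  -39551 − 30675 = -70226
-888 − 120 = -1008;  -3738 − 1008 = -4746;  -11752 − 4746 = -16498;  -30675 − 16498 = -47173;  -70226 − 47173 = -117399
-1008 − 120 = -1128;  -4746 − 1128 = -5874;  -16498 − 5874 = -22372;  -47173 − 22372 = -69545;  -117399 − 69545 = -186944
-1128 − 120 = -1248;  -5874 − 1248 = -7122;  -22372 − 7122 = -29494;  -69545 − 29494 = -99039;  -186944 − 99039 = -285983
-1248 − 120 = -1368;  -7122 − 1368 = -8490;  -29494 − 8490 = -37984;  -99039 − 37984 = -137023;  -285983 − 137023 = -423006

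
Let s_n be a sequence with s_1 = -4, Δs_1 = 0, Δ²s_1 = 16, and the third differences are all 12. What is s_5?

140

Build the table forward from the leading diagonal:
Δ³: 12, 12, 12, 12, 12
Δ²: 16, 28, 40, 52, 64
Δ: 0, 16, 44, 84, 136
s: -4, -4, 12, 56, 140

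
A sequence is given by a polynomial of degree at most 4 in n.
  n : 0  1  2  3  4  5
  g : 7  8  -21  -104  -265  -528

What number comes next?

Δ: 1, -29, -83, -161, -263
Δ²: -30, -54, -78, -102
Δ³: -24, -24, -24
Constant third difference = -24, so extend:
-102 − 24 = -126;  -263 − 126 = -389;  -528 − 389 = -917

-917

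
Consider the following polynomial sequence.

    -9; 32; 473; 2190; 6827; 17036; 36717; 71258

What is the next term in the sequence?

127775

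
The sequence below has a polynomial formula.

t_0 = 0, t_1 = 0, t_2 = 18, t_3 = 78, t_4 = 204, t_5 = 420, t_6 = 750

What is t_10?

D1: 0, 18, 60, 126, 216, 330
D2: 18, 42, 66, 90, 114
D3: 24, 24, 24, 24
The third differences are constant (24).
114 + 24 = 138;  330 + 138 = 468;  750 + 468 = 1218
138 + 24 = 162;  468 + 162 = 630;  1218 + 630 = 1848
162 + 24 = 186;  630 + 186 = 816;  1848 + 816 = 2664
186 + 24 = 210;  816 + 210 = 1026;  2664 + 1026 = 3690

3690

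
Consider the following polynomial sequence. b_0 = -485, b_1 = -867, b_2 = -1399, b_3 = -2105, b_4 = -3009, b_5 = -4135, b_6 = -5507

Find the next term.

D1: -382 , -532 , -706 , -904 , -1126 , -1372
D2: -150 , -174 , -198 , -222 , -246
D3: -24 , -24 , -24 , -24
Third differences constant at -24.
-246 − 24 = -270;  -1372 − 270 = -1642;  -5507 − 1642 = -7149

-7149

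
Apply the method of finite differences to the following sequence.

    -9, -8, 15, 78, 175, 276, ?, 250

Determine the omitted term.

Using the first 6 terms:
First differences: 1  23  63  97  101
Second differences: 22  40  34  4
Third differences: 18  -6  -30
Fourth differences: -24  -24
Constant fourth difference = -24.
Extend forward: -30 − 24 = -54;  4 − 54 = -50;  101 − 50 = 51;  276 + 51 = 327

327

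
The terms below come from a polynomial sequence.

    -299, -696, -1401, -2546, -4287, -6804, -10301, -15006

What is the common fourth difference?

-24

First differences: -397, -705, -1145, -1741, -2517, -3497, -4705
Second differences: -308, -440, -596, -776, -980, -1208
Third differences: -132, -156, -180, -204, -228
Fourth differences: -24, -24, -24, -24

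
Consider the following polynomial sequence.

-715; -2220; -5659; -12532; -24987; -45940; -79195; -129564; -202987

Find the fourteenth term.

-1217892

Δ: -1505  -3439  -6873  -12455  -20953  -33255  -50369  -73423
Δ²: -1934  -3434  -5582  -8498  -12302  -17114  -23054
Δ³: -1500  -2148  -2916  -3804  -4812  -5940
Δ⁴: -648  -768  -888  -1008  -1128
Δ⁵: -120  -120  -120  -120
Constant fifth difference = -120, so extend:
-1128 − 120 = -1248;  -5940 − 1248 = -7188;  -23054 − 7188 = -30242;  -73423 − 30242 = -103665;  -202987 − 103665 = -306652
-1248 − 120 = -1368;  -7188 − 1368 = -8556;  -30242 − 8556 = -38798;  -103665 − 38798 = -142463;  -306652 − 142463 = -449115
-1368 − 120 = -1488;  -8556 − 1488 = -10044;  -38798 − 10044 = -48842;  -142463 − 48842 = -191305;  -449115 − 191305 = -640420
-1488 − 120 = -1608;  -10044 − 1608 = -11652;  -48842 − 11652 = -60494;  -191305 − 60494 = -251799;  -640420 − 251799 = -892219
-1608 − 120 = -1728;  -11652 − 1728 = -13380;  -60494 − 13380 = -73874;  -251799 − 73874 = -325673;  -892219 − 325673 = -1217892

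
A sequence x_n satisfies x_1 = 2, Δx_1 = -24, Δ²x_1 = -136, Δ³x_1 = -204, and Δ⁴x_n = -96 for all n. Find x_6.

-3998

Build the table forward from the leading diagonal:
D4: -96, -96, -96, -96, -96, -96
D3: -204, -300, -396, -492, -588, -684
D2: -136, -340, -640, -1036, -1528, -2116
D1: -24, -160, -500, -1140, -2176, -3704
x: 2, -22, -182, -682, -1822, -3998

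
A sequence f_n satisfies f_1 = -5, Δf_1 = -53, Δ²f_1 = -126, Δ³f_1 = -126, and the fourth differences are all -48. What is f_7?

-5453

Build the table forward from the leading diagonal:
Fourth differences: -48  -48  -48  -48  -48  -48  -48
Third differences: -126  -174  -222  -270  -318  -366  -414
Second differences: -126  -252  -426  -648  -918  -1236  -1602
First differences: -53  -179  -431  -857  -1505  -2423  -3659
f: -5  -58  -237  -668  -1525  -3030  -5453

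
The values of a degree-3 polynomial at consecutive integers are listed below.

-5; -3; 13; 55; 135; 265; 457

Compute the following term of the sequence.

723

Δ: 2 , 16 , 42 , 80 , 130 , 192
Δ²: 14 , 26 , 38 , 50 , 62
Δ³: 12 , 12 , 12 , 12
Constant third difference = 12, so extend:
62 + 12 = 74;  192 + 74 = 266;  457 + 266 = 723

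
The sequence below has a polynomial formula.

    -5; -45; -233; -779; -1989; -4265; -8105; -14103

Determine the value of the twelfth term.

-74915

Δ: -40 , -188 , -546 , -1210 , -2276 , -3840 , -5998
Δ²: -148 , -358 , -664 , -1066 , -1564 , -2158
Δ³: -210 , -306 , -402 , -498 , -594
Δ⁴: -96 , -96 , -96 , -96
Fourth differences constant at -96.
-594 − 96 = -690;  -2158 − 690 = -2848;  -5998 − 2848 = -8846;  -14103 − 8846 = -22949
-690 − 96 = -786;  -2848 − 786 = -3634;  -8846 − 3634 = -12480;  -22949 − 12480 = -35429
-786 − 96 = -882;  -3634 − 882 = -4516;  -12480 − 4516 = -16996;  -35429 − 16996 = -52425
-882 − 96 = -978;  -4516 − 978 = -5494;  -16996 − 5494 = -22490;  -52425 − 22490 = -74915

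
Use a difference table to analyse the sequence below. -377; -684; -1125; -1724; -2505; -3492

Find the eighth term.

-6180

-307, -441, -599, -781, -987
-134, -158, -182, -206
-24, -24, -24
Constant third difference = -24, so extend:
-206 − 24 = -230;  -987 − 230 = -1217;  -3492 − 1217 = -4709
-230 − 24 = -254;  -1217 − 254 = -1471;  -4709 − 1471 = -6180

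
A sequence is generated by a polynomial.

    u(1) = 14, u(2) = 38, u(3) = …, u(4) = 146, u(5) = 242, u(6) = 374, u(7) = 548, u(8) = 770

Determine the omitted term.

Using the last 5 terms:
96  132  174  222
36  42  48
6  6
Constant third difference = 6.
Extend backward: 36 − 6 = 30;  96 − 30 = 66;  146 − 66 = 80

80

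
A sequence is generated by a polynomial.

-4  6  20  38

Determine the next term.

First differences: 10, 14, 18
Second differences: 4, 4
The second differences are constant (4).
18 + 4 = 22;  38 + 22 = 60

60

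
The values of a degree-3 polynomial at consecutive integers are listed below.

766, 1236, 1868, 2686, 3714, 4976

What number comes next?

6496

D1: 470  632  818  1028  1262
D2: 162  186  210  234
D3: 24  24  24
The third differences are constant (24).
234 + 24 = 258;  1262 + 258 = 1520;  4976 + 1520 = 6496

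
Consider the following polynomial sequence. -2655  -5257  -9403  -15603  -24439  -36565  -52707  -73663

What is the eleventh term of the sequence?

-174475

-2602 , -4146 , -6200 , -8836 , -12126 , -16142 , -20956
-1544 , -2054 , -2636 , -3290 , -4016 , -4814
-510 , -582 , -654 , -726 , -798
-72 , -72 , -72 , -72
Fourth differences constant at -72.
-798 − 72 = -870;  -4814 − 870 = -5684;  -20956 − 5684 = -26640;  -73663 − 26640 = -100303
-870 − 72 = -942;  -5684 − 942 = -6626;  -26640 − 6626 = -33266;  -100303 − 33266 = -133569
-942 − 72 = -1014;  -6626 − 1014 = -7640;  -33266 − 7640 = -40906;  -133569 − 40906 = -174475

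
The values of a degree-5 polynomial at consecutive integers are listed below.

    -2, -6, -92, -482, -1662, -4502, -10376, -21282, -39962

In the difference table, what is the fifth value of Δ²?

D1: -4, -86, -390, -1180, -2840, -5874, -10906, -18680
D2: -82, -304, -790, -1660, -3034, -5032, -7774
D3: -222, -486, -870, -1374, -1998, -2742
D4: -264, -384, -504, -624, -744
D5: -120, -120, -120, -120

-3034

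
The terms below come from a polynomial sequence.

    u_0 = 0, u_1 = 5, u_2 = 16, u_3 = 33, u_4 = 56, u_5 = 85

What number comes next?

First differences: 5, 11, 17, 23, 29
Second differences: 6, 6, 6, 6
The second differences are constant (6).
29 + 6 = 35;  85 + 35 = 120

120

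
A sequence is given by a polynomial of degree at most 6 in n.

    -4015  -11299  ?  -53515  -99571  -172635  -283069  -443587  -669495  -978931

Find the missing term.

Using the last 7 terms:
First differences: -46056, -73064, -110434, -160518, -225908, -309436
Second differences: -27008, -37370, -50084, -65390, -83528
Third differences: -10362, -12714, -15306, -18138
Fourth differences: -2352, -2592, -2832
Fifth differences: -240, -240
Constant fifth difference = -240.
Extend backward: -2352 + 240 = -2112;  -10362 + 2112 = -8250;  -27008 + 8250 = -18758;  -46056 + 18758 = -27298;  -53515 + 27298 = -26217

-26217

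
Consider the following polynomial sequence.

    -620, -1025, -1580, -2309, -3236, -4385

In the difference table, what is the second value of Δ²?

-174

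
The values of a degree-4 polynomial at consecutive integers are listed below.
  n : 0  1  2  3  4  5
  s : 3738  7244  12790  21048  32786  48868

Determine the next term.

3506, 5546, 8258, 11738, 16082
2040, 2712, 3480, 4344
672, 768, 864
96, 96
Fourth differences constant at 96.
864 + 96 = 960;  4344 + 960 = 5304;  16082 + 5304 = 21386;  48868 + 21386 = 70254

70254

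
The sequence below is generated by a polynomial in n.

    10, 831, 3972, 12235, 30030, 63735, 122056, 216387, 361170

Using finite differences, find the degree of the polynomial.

Δ: 821, 3141, 8263, 17795, 33705, 58321, 94331, 144783
Δ²: 2320, 5122, 9532, 15910, 24616, 36010, 50452
Δ³: 2802, 4410, 6378, 8706, 11394, 14442
Δ⁴: 1608, 1968, 2328, 2688, 3048
Δ⁵: 360, 360, 360, 360
The fifth differences are constant, so the polynomial has degree 5.

5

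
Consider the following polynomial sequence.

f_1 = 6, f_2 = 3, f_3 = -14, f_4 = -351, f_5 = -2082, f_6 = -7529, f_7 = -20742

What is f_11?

-3, -17, -337, -1731, -5447, -13213
-14, -320, -1394, -3716, -7766
-306, -1074, -2322, -4050
-768, -1248, -1728
-480, -480
Constant fifth difference = -480, so extend:
-1728 − 480 = -2208;  -4050 − 2208 = -6258;  -7766 − 6258 = -14024;  -13213 − 14024 = -27237;  -20742 − 27237 = -47979
-2208 − 480 = -2688;  -6258 − 2688 = -8946;  -14024 − 8946 = -22970;  -27237 − 22970 = -50207;  -47979 − 50207 = -98186
-2688 − 480 = -3168;  -8946 − 3168 = -12114;  -22970 − 12114 = -35084;  -50207 − 35084 = -85291;  -98186 − 85291 = -183477
-3168 − 480 = -3648;  -12114 − 3648 = -15762;  -35084 − 15762 = -50846;  -85291 − 50846 = -136137;  -183477 − 136137 = -319614

-319614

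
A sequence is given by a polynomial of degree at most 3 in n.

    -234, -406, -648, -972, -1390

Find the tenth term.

-5310

D1: -172, -242, -324, -418
D2: -70, -82, -94
D3: -12, -12
Third differences constant at -12.
-94 − 12 = -106;  -418 − 106 = -524;  -1390 − 524 = -1914
-106 − 12 = -118;  -524 − 118 = -642;  -1914 − 642 = -2556
-118 − 12 = -130;  -642 − 130 = -772;  -2556 − 772 = -3328
-130 − 12 = -142;  -772 − 142 = -914;  -3328 − 914 = -4242
-142 − 12 = -154;  -914 − 154 = -1068;  -4242 − 1068 = -5310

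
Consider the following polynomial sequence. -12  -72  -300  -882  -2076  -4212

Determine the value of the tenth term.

D1: -60  -228  -582  -1194  -2136
D2: -168  -354  -612  -942
D3: -186  -258  -330
D4: -72  -72
The fourth differences are constant (-72).
-330 − 72 = -402;  -942 − 402 = -1344;  -2136 − 1344 = -3480;  -4212 − 3480 = -7692
-402 − 72 = -474;  -1344 − 474 = -1818;  -3480 − 1818 = -5298;  -7692 − 5298 = -12990
-474 − 72 = -546;  -1818 − 546 = -2364;  -5298 − 2364 = -7662;  -12990 − 7662 = -20652
-546 − 72 = -618;  -2364 − 618 = -2982;  -7662 − 2982 = -10644;  -20652 − 10644 = -31296

-31296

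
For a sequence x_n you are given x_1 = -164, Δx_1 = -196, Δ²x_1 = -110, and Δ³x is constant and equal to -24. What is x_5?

-1704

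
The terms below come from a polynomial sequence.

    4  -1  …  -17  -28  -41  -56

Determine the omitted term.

-8

Using the last 4 terms:
D1: -11  -13  -15
D2: -2  -2
Constant second difference = -2.
Extend backward: -11 + 2 = -9;  -17 + 9 = -8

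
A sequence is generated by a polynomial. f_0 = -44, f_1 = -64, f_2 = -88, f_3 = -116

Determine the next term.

D1: -20, -24, -28
D2: -4, -4
The second differences are constant (-4).
-28 − 4 = -32;  -116 − 32 = -148

-148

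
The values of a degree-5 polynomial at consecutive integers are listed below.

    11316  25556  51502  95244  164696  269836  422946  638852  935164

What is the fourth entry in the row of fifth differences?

Δ: 14240, 25946, 43742, 69452, 105140, 153110, 215906, 296312
Δ²: 11706, 17796, 25710, 35688, 47970, 62796, 80406
Δ³: 6090, 7914, 9978, 12282, 14826, 17610
Δ⁴: 1824, 2064, 2304, 2544, 2784
Δ⁵: 240, 240, 240, 240

240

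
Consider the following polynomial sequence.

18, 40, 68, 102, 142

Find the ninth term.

362

First differences: 22 , 28 , 34 , 40
Second differences: 6 , 6 , 6
The second differences are constant (6).
40 + 6 = 46;  142 + 46 = 188
46 + 6 = 52;  188 + 52 = 240
52 + 6 = 58;  240 + 58 = 298
58 + 6 = 64;  298 + 64 = 362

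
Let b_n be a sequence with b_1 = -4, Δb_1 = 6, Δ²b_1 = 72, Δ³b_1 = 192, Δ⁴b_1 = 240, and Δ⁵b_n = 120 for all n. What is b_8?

19190

Build the table forward from the leading diagonal:
D5: 120, 120, 120, 120, 120, 120, 120, 120
D4: 240, 360, 480, 600, 720, 840, 960, 1080
D3: 192, 432, 792, 1272, 1872, 2592, 3432, 4392
D2: 72, 264, 696, 1488, 2760, 4632, 7224, 10656
D1: 6, 78, 342, 1038, 2526, 5286, 9918, 17142
b: -4, 2, 80, 422, 1460, 3986, 9272, 19190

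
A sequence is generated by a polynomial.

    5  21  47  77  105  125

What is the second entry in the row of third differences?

-6

Δ: 16, 26, 30, 28, 20
Δ²: 10, 4, -2, -8
Δ³: -6, -6, -6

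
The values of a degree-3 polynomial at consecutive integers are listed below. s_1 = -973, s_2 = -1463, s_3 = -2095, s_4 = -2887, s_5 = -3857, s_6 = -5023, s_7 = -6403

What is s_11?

-490  -632  -792  -970  -1166  -1380
-142  -160  -178  -196  -214
-18  -18  -18  -18
The third differences are constant (-18).
-214 − 18 = -232;  -1380 − 232 = -1612;  -6403 − 1612 = -8015
-232 − 18 = -250;  -1612 − 250 = -1862;  -8015 − 1862 = -9877
-250 − 18 = -268;  -1862 − 268 = -2130;  -9877 − 2130 = -12007
-268 − 18 = -286;  -2130 − 286 = -2416;  -12007 − 2416 = -14423

-14423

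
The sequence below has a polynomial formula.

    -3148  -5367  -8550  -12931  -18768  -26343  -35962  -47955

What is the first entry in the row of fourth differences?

First differences: -2219, -3183, -4381, -5837, -7575, -9619, -11993
Second differences: -964, -1198, -1456, -1738, -2044, -2374
Third differences: -234, -258, -282, -306, -330
Fourth differences: -24, -24, -24, -24

-24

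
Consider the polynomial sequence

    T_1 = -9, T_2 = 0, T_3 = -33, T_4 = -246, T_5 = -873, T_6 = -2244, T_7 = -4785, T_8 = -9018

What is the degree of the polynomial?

D1: 9, -33, -213, -627, -1371, -2541, -4233
D2: -42, -180, -414, -744, -1170, -1692
D3: -138, -234, -330, -426, -522
D4: -96, -96, -96, -96
The fourth differences are constant, so the polynomial has degree 4.

4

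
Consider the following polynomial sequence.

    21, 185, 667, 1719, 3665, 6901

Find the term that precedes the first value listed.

-5

First differences: 164  482  1052  1946  3236
Second differences: 318  570  894  1290
Third differences: 252  324  396
Fourth differences: 72  72
The fourth differences are constant at 72.
Work back: 252 − 72 = 180;  318 − 180 = 138;  164 − 138 = 26;  21 − 26 = -5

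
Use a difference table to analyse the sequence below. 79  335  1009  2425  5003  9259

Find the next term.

D1: 256  674  1416  2578  4256
D2: 418  742  1162  1678
D3: 324  420  516
D4: 96  96
The fourth differences are constant (96).
516 + 96 = 612;  1678 + 612 = 2290;  4256 + 2290 = 6546;  9259 + 6546 = 15805

15805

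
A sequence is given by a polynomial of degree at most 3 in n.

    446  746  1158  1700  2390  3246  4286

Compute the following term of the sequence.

5528

300 , 412 , 542 , 690 , 856 , 1040
112 , 130 , 148 , 166 , 184
18 , 18 , 18 , 18
Third differences constant at 18.
184 + 18 = 202;  1040 + 202 = 1242;  4286 + 1242 = 5528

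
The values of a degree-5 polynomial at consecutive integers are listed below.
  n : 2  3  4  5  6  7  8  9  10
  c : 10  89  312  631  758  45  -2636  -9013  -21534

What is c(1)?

Δ: 79, 223, 319, 127, -713, -2681, -6377, -12521
Δ²: 144, 96, -192, -840, -1968, -3696, -6144
Δ³: -48, -288, -648, -1128, -1728, -2448
Δ⁴: -240, -360, -480, -600, -720
Δ⁵: -120, -120, -120, -120
The fifth differences are constant at -120.
Work back: -240 + 120 = -120;  -48 + 120 = 72;  144 − 72 = 72;  79 − 72 = 7;  10 − 7 = 3

3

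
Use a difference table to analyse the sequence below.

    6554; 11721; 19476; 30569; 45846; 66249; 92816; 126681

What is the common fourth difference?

Δ: 5167, 7755, 11093, 15277, 20403, 26567, 33865
Δ²: 2588, 3338, 4184, 5126, 6164, 7298
Δ³: 750, 846, 942, 1038, 1134
Δ⁴: 96, 96, 96, 96

96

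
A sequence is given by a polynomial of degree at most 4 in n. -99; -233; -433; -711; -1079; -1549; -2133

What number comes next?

-134 , -200 , -278 , -368 , -470 , -584
-66 , -78 , -90 , -102 , -114
-12 , -12 , -12 , -12
Constant third difference = -12, so extend:
-114 − 12 = -126;  -584 − 126 = -710;  -2133 − 710 = -2843

-2843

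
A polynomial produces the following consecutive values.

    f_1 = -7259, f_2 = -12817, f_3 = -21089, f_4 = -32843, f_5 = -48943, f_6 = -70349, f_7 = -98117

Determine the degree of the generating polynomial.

4

D1: -5558, -8272, -11754, -16100, -21406, -27768
D2: -2714, -3482, -4346, -5306, -6362
D3: -768, -864, -960, -1056
D4: -96, -96, -96
The fourth differences are constant, so the polynomial has degree 4.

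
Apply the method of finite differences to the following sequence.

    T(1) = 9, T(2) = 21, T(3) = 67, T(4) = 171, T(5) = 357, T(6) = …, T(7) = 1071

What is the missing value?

Using the first 5 terms:
First differences: 12, 46, 104, 186
Second differences: 34, 58, 82
Third differences: 24, 24
Constant third difference = 24.
Extend forward: 82 + 24 = 106;  186 + 106 = 292;  357 + 292 = 649

649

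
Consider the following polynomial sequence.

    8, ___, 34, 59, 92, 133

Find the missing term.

17

Using the last 4 terms:
First differences: 25  33  41
Second differences: 8  8
Constant second difference = 8.
Extend backward: 25 − 8 = 17;  34 − 17 = 17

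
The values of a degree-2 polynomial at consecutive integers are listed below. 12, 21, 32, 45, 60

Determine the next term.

77

D1: 9  11  13  15
D2: 2  2  2
Constant second difference = 2, so extend:
15 + 2 = 17;  60 + 17 = 77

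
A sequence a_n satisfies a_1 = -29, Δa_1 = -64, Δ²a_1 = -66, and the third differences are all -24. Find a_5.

-777

Build the table forward from the leading diagonal:
Δ³: -24, -24, -24, -24, -24
Δ²: -66, -90, -114, -138, -162
Δ: -64, -130, -220, -334, -472
a: -29, -93, -223, -443, -777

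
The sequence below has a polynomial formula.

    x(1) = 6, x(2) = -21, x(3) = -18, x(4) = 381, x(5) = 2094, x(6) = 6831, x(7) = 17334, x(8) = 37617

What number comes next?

73206

D1: -27, 3, 399, 1713, 4737, 10503, 20283
D2: 30, 396, 1314, 3024, 5766, 9780
D3: 366, 918, 1710, 2742, 4014
D4: 552, 792, 1032, 1272
D5: 240, 240, 240
Constant fifth difference = 240, so extend:
1272 + 240 = 1512;  4014 + 1512 = 5526;  9780 + 5526 = 15306;  20283 + 15306 = 35589;  37617 + 35589 = 73206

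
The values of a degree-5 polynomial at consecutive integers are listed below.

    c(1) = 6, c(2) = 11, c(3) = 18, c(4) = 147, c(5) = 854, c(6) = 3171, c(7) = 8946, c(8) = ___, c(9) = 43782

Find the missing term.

Using the first 7 terms:
First differences: 5, 7, 129, 707, 2317, 5775
Second differences: 2, 122, 578, 1610, 3458
Third differences: 120, 456, 1032, 1848
Fourth differences: 336, 576, 816
Fifth differences: 240, 240
Constant fifth difference = 240.
Extend forward: 816 + 240 = 1056;  1848 + 1056 = 2904;  3458 + 2904 = 6362;  5775 + 6362 = 12137;  8946 + 12137 = 21083

21083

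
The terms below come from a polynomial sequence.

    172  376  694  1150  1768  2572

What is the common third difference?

24

D1: 204, 318, 456, 618, 804
D2: 114, 138, 162, 186
D3: 24, 24, 24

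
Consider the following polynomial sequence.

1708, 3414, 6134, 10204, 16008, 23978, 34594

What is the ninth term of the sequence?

1706 , 2720 , 4070 , 5804 , 7970 , 10616
1014 , 1350 , 1734 , 2166 , 2646
336 , 384 , 432 , 480
48 , 48 , 48
Constant fourth difference = 48, so extend:
480 + 48 = 528;  2646 + 528 = 3174;  10616 + 3174 = 13790;  34594 + 13790 = 48384
528 + 48 = 576;  3174 + 576 = 3750;  13790 + 3750 = 17540;  48384 + 17540 = 65924

65924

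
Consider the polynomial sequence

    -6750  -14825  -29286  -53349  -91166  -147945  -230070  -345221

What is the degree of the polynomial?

First differences: -8075, -14461, -24063, -37817, -56779, -82125, -115151
Second differences: -6386, -9602, -13754, -18962, -25346, -33026
Third differences: -3216, -4152, -5208, -6384, -7680
Fourth differences: -936, -1056, -1176, -1296
Fifth differences: -120, -120, -120
The fifth differences are constant, so the polynomial has degree 5.

5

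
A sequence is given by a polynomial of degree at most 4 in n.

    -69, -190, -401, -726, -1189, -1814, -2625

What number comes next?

-3646

First differences: -121, -211, -325, -463, -625, -811
Second differences: -90, -114, -138, -162, -186
Third differences: -24, -24, -24, -24
Constant third difference = -24, so extend:
-186 − 24 = -210;  -811 − 210 = -1021;  -2625 − 1021 = -3646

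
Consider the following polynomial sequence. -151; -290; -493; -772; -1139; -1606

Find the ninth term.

-3727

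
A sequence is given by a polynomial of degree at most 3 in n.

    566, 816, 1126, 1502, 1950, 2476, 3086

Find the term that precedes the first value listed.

250, 310, 376, 448, 526, 610
60, 66, 72, 78, 84
6, 6, 6, 6
The third differences are constant at 6.
Work back: 60 − 6 = 54;  250 − 54 = 196;  566 − 196 = 370

370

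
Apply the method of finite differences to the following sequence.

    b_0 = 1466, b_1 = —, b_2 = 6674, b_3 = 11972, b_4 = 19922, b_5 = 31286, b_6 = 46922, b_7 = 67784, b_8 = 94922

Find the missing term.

Using the last 7 terms:
Δ: 5298, 7950, 11364, 15636, 20862, 27138
Δ²: 2652, 3414, 4272, 5226, 6276
Δ³: 762, 858, 954, 1050
Δ⁴: 96, 96, 96
Constant fourth difference = 96.
Extend backward: 762 − 96 = 666;  2652 − 666 = 1986;  5298 − 1986 = 3312;  6674 − 3312 = 3362

3362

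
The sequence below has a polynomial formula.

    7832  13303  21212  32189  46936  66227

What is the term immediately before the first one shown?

4241

D1: 5471, 7909, 10977, 14747, 19291
D2: 2438, 3068, 3770, 4544
D3: 630, 702, 774
D4: 72, 72
The fourth differences are constant at 72.
Work back: 630 − 72 = 558;  2438 − 558 = 1880;  5471 − 1880 = 3591;  7832 − 3591 = 4241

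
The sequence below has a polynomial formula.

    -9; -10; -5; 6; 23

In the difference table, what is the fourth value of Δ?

D1: -1, 5, 11, 17
D2: 6, 6, 6

17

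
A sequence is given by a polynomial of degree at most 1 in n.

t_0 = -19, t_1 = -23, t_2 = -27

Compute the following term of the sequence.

-4, -4
First differences constant at -4.
-27 − 4 = -31

-31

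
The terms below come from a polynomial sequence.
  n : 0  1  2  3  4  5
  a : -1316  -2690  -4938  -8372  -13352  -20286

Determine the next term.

-29630

-1374, -2248, -3434, -4980, -6934
-874, -1186, -1546, -1954
-312, -360, -408
-48, -48
Fourth differences constant at -48.
-408 − 48 = -456;  -1954 − 456 = -2410;  -6934 − 2410 = -9344;  -20286 − 9344 = -29630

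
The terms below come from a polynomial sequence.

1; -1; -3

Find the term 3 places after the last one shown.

-9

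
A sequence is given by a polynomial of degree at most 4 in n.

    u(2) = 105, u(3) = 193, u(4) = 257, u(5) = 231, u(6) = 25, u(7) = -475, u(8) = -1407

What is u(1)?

88  64  -26  -206  -500  -932
-24  -90  -180  -294  -432
-66  -90  -114  -138
-24  -24  -24
The fourth differences are constant at -24.
Work back: -66 + 24 = -42;  -24 + 42 = 18;  88 − 18 = 70;  105 − 70 = 35

35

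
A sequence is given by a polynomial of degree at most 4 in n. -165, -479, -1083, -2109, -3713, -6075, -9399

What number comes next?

-314 , -604 , -1026 , -1604 , -2362 , -3324
-290 , -422 , -578 , -758 , -962
-132 , -156 , -180 , -204
-24 , -24 , -24
Fourth differences constant at -24.
-204 − 24 = -228;  -962 − 228 = -1190;  -3324 − 1190 = -4514;  -9399 − 4514 = -13913

-13913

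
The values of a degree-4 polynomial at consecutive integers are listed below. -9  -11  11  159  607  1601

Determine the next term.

Δ: -2  22  148  448  994
Δ²: 24  126  300  546
Δ³: 102  174  246
Δ⁴: 72  72
The fourth differences are constant (72).
246 + 72 = 318;  546 + 318 = 864;  994 + 864 = 1858;  1601 + 1858 = 3459

3459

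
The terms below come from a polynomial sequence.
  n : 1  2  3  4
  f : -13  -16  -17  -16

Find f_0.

-8

First differences: -3, -1, 1
Second differences: 2, 2
The second differences are constant at 2.
Work back: -3 − 2 = -5;  -13 + 5 = -8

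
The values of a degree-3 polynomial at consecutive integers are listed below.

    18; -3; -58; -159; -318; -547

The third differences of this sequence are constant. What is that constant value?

Δ: -21, -55, -101, -159, -229
Δ²: -34, -46, -58, -70
Δ³: -12, -12, -12

-12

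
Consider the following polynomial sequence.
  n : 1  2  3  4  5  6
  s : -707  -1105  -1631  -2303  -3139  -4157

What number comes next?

Δ: -398, -526, -672, -836, -1018
Δ²: -128, -146, -164, -182
Δ³: -18, -18, -18
Constant third difference = -18, so extend:
-182 − 18 = -200;  -1018 − 200 = -1218;  -4157 − 1218 = -5375

-5375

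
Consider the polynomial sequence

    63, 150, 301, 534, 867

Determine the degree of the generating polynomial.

3

87, 151, 233, 333
64, 82, 100
18, 18
The third differences are constant, so the polynomial has degree 3.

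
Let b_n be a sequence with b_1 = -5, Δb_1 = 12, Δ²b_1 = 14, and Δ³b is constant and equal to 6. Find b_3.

Build the table forward from the leading diagonal:
D3: 6  6  6
D2: 14  20  26
D1: 12  26  46
b: -5  7  33

33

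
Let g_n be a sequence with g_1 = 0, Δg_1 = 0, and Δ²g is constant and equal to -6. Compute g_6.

-60

Build the table forward from the leading diagonal:
Δ²: -6  -6  -6  -6  -6  -6
Δ: 0  -6  -12  -18  -24  -30
g: 0  0  -6  -18  -36  -60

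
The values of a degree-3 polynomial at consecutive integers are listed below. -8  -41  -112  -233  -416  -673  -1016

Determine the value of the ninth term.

-2008

D1: -33, -71, -121, -183, -257, -343
D2: -38, -50, -62, -74, -86
D3: -12, -12, -12, -12
The third differences are constant (-12).
-86 − 12 = -98;  -343 − 98 = -441;  -1016 − 441 = -1457
-98 − 12 = -110;  -441 − 110 = -551;  -1457 − 551 = -2008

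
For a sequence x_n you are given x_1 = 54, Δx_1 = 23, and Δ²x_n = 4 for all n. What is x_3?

104

Build the table forward from the leading diagonal:
Second differences: 4  4  4
First differences: 23  27  31
x: 54  77  104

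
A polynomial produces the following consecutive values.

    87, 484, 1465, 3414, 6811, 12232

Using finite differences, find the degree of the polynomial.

4

Δ: 397, 981, 1949, 3397, 5421
Δ²: 584, 968, 1448, 2024
Δ³: 384, 480, 576
Δ⁴: 96, 96
The fourth differences are constant, so the polynomial has degree 4.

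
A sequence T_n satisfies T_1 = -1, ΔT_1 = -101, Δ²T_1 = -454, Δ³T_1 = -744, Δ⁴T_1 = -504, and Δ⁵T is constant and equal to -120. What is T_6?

Build the table forward from the leading diagonal:
D5: -120, -120, -120, -120, -120, -120
D4: -504, -624, -744, -864, -984, -1104
D3: -744, -1248, -1872, -2616, -3480, -4464
D2: -454, -1198, -2446, -4318, -6934, -10414
D1: -101, -555, -1753, -4199, -8517, -15451
T: -1, -102, -657, -2410, -6609, -15126

-15126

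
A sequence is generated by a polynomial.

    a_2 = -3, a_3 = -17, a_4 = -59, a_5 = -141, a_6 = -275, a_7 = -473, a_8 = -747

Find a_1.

-14  -42  -82  -134  -198  -274
-28  -40  -52  -64  -76
-12  -12  -12  -12
The third differences are constant at -12.
Work back: -28 + 12 = -16;  -14 + 16 = 2;  -3 − 2 = -5

-5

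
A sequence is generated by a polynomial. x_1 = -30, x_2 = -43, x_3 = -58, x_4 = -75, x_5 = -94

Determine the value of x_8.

D1: -13, -15, -17, -19
D2: -2, -2, -2
Constant second difference = -2, so extend:
-19 − 2 = -21;  -94 − 21 = -115
-21 − 2 = -23;  -115 − 23 = -138
-23 − 2 = -25;  -138 − 25 = -163

-163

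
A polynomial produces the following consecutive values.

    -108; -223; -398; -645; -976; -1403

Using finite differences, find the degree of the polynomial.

D1: -115, -175, -247, -331, -427
D2: -60, -72, -84, -96
D3: -12, -12, -12
The third differences are constant, so the polynomial has degree 3.

3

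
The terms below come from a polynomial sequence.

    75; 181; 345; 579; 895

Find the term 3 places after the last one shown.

D1: 106 , 164 , 234 , 316
D2: 58 , 70 , 82
D3: 12 , 12
The third differences are constant (12).
82 + 12 = 94;  316 + 94 = 410;  895 + 410 = 1305
94 + 12 = 106;  410 + 106 = 516;  1305 + 516 = 1821
106 + 12 = 118;  516 + 118 = 634;  1821 + 634 = 2455

2455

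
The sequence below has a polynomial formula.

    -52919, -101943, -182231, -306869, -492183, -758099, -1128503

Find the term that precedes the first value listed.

First differences: -49024  -80288  -124638  -185314  -265916  -370404
Second differences: -31264  -44350  -60676  -80602  -104488
Third differences: -13086  -16326  -19926  -23886
Fourth differences: -3240  -3600  -3960
Fifth differences: -360  -360
The fifth differences are constant at -360.
Work back: -3240 + 360 = -2880;  -13086 + 2880 = -10206;  -31264 + 10206 = -21058;  -49024 + 21058 = -27966;  -52919 + 27966 = -24953

-24953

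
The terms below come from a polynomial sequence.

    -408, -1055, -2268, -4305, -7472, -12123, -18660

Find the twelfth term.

Δ: -647  -1213  -2037  -3167  -4651  -6537
Δ²: -566  -824  -1130  -1484  -1886
Δ³: -258  -306  -354  -402
Δ⁴: -48  -48  -48
Constant fourth difference = -48, so extend:
-402 − 48 = -450;  -1886 − 450 = -2336;  -6537 − 2336 = -8873;  -18660 − 8873 = -27533
-450 − 48 = -498;  -2336 − 498 = -2834;  -8873 − 2834 = -11707;  -27533 − 11707 = -39240
-498 − 48 = -546;  -2834 − 546 = -3380;  -11707 − 3380 = -15087;  -39240 − 15087 = -54327
-546 − 48 = -594;  -3380 − 594 = -3974;  -15087 − 3974 = -19061;  -54327 − 19061 = -73388
-594 − 48 = -642;  -3974 − 642 = -4616;  -19061 − 4616 = -23677;  -73388 − 23677 = -97065

-97065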